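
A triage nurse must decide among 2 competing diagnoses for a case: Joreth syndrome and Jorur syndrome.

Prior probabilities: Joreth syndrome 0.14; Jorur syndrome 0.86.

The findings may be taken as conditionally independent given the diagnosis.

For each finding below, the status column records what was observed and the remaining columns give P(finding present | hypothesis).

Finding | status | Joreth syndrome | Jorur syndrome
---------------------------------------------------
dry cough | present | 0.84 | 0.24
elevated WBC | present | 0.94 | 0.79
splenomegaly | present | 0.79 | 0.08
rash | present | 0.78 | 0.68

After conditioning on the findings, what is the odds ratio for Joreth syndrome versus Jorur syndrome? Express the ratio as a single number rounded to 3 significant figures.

7.68

The normalizing constant cancels in an odds ratio, so compute prior × likelihood for the two hypotheses only:
  Joreth syndrome: 0.14 × 0.84 × 0.94 × 0.79 × 0.78 = 0.068117
  Jorur syndrome: 0.86 × 0.24 × 0.79 × 0.08 × 0.68 = 0.0088702
Odds(Joreth syndrome : Jorur syndrome) = 0.068117 / 0.0088702 ≈ 7.68.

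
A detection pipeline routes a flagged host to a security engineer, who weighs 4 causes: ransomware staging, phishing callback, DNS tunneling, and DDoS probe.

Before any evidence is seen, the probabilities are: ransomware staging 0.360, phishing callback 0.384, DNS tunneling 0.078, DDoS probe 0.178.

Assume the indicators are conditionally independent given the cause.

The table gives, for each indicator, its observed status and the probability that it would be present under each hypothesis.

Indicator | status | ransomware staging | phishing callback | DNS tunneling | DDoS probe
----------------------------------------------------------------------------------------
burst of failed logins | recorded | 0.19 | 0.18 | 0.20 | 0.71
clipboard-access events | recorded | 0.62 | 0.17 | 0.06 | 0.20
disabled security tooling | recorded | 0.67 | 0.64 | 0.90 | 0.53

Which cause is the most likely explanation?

ransomware staging

By Bayes' rule with conditional independence, the unnormalized weight for each hypothesis is prior × ∏ likelihoods:
  ransomware staging: 0.360 × 0.19 × 0.62 × 0.67 = 0.028413
  phishing callback: 0.384 × 0.18 × 0.17 × 0.64 = 0.0075203
  DNS tunneling: 0.078 × 0.20 × 0.06 × 0.90 = 0.0008424
  DDoS probe: 0.178 × 0.71 × 0.20 × 0.53 = 0.013396
Normalizing constant Z = 0.028413 + 0.0075203 + 0.0008424 + 0.013396 = 0.050172.
P(ransomware staging | evidence) ≈ 0.028413 / 0.050172 ≈ 0.566
P(phishing callback | evidence) ≈ 0.0075203 / 0.050172 ≈ 0.150
P(DNS tunneling | evidence) ≈ 0.0008424 / 0.050172 ≈ 0.017
P(DDoS probe | evidence) ≈ 0.013396 / 0.050172 ≈ 0.267
The largest is 0.566, so ransomware staging is most probable.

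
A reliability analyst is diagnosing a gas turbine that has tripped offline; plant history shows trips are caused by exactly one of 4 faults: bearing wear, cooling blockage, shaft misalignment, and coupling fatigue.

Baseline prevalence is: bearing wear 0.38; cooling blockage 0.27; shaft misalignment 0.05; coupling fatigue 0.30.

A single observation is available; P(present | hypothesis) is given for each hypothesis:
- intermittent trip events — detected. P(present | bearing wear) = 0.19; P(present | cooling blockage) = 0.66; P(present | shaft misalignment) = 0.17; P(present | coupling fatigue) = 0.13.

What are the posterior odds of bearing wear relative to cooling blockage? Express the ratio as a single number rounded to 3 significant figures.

The normalizing constant cancels in an odds ratio, so compute prior × likelihood for the two hypotheses only:
  bearing wear: 0.38 × 0.19 = 0.0722
  cooling blockage: 0.27 × 0.66 = 0.1782
Odds(bearing wear : cooling blockage) = 0.0722 / 0.1782 ≈ 0.405.

0.405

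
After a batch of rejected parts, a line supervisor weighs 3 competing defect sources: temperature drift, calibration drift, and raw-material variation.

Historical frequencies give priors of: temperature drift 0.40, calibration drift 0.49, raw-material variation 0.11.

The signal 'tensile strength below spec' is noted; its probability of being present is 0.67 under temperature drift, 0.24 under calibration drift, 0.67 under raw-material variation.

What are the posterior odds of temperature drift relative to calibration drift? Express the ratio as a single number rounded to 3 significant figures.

2.28

Posterior odds equal prior odds times the likelihood ratio; only the two competing hypotheses matter.
  temperature drift: 0.40 × 0.67 = 0.268
  calibration drift: 0.49 × 0.24 = 0.1176
Posterior odds = 0.268 / 0.1176 ≈ 2.28.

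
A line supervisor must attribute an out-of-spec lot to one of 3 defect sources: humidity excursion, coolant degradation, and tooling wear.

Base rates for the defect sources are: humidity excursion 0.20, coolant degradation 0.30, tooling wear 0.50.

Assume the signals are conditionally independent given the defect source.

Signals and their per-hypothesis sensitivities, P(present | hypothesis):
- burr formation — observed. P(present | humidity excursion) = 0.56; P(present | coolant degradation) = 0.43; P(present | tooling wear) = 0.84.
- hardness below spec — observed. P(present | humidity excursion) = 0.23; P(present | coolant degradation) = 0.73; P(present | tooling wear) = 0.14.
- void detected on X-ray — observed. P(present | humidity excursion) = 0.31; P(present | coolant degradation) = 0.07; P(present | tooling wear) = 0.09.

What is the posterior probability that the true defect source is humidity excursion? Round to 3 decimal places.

For each hypothesis, the unnormalized posterior weight is prior × product of the signal likelihoods:
  humidity excursion: 0.20 × 0.56 × 0.23 × 0.31 = 0.0079856
  coolant degradation: 0.30 × 0.43 × 0.73 × 0.07 = 0.0065919
  tooling wear: 0.50 × 0.84 × 0.14 × 0.09 = 0.005292
Normalizing constant Z = 0.0079856 + 0.0065919 + 0.005292 = 0.01987.
P(humidity excursion | evidence) = 0.0079856 / 0.01987 ≈ 0.402.

0.402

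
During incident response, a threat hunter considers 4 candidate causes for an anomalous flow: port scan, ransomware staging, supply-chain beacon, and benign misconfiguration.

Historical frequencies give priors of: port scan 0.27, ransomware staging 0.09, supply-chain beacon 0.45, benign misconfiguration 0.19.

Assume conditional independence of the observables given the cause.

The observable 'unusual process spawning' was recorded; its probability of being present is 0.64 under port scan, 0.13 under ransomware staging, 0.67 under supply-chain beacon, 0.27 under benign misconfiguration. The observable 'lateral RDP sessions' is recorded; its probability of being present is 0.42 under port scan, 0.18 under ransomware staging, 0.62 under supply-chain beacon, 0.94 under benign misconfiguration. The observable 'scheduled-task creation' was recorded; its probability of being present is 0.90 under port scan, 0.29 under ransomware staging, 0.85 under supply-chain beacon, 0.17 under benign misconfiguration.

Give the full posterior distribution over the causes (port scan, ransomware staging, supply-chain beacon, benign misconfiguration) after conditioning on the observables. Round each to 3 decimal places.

By Bayes' rule with conditional independence, the unnormalized weight for each hypothesis is prior × ∏ likelihoods:
  port scan: 0.27 × 0.64 × 0.42 × 0.90 = 0.065318
  ransomware staging: 0.09 × 0.13 × 0.18 × 0.29 = 0.00061074
  supply-chain beacon: 0.45 × 0.67 × 0.62 × 0.85 = 0.15889
  benign misconfiguration: 0.19 × 0.27 × 0.94 × 0.17 = 0.0081977
The unnormalized weights sum to 0.23302.
P(port scan | evidence) = 0.065318 / 0.23302 ≈ 0.280
P(ransomware staging | evidence) = 0.00061074 / 0.23302 ≈ 0.003
P(supply-chain beacon | evidence) = 0.15889 / 0.23302 ≈ 0.682
P(benign misconfiguration | evidence) = 0.0081977 / 0.23302 ≈ 0.035

0.280, 0.003, 0.682, 0.035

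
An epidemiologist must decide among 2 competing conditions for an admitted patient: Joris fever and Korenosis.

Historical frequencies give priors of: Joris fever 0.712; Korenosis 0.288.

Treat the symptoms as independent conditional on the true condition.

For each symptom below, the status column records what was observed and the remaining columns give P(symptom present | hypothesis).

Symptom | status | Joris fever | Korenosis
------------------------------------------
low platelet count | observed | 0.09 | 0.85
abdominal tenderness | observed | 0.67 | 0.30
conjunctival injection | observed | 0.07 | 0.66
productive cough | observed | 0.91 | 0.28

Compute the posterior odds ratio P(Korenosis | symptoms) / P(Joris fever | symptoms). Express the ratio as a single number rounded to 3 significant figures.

4.96

Posterior odds equal prior odds times the likelihood ratio; only the two competing hypotheses matter.
  Korenosis: 0.288 × 0.85 × 0.30 × 0.66 × 0.28 = 0.013572
  Joris fever: 0.712 × 0.09 × 0.67 × 0.07 × 0.91 = 0.0027349
Posterior odds = 0.013572 / 0.0027349 ≈ 4.96.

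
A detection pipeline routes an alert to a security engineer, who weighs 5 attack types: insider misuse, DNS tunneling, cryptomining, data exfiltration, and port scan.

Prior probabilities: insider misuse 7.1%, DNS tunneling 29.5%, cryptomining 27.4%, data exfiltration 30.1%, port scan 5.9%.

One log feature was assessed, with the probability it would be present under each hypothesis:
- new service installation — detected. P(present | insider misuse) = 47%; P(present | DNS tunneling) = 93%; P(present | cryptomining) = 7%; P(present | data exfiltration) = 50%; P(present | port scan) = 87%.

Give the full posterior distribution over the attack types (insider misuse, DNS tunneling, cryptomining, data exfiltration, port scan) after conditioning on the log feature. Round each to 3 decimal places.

By Bayes' rule, the unnormalized weight for each hypothesis is prior × likelihood:
  insider misuse: 0.071 × 0.47 = 0.03337
  DNS tunneling: 0.295 × 0.93 = 0.27435
  cryptomining: 0.274 × 0.07 = 0.01918
  data exfiltration: 0.301 × 0.50 = 0.1505
  port scan: 0.059 × 0.87 = 0.05133
The unnormalized weights sum to 0.52873.
P(insider misuse | evidence) = 0.03337 / 0.52873 ≈ 0.063
P(DNS tunneling | evidence) = 0.27435 / 0.52873 ≈ 0.519
P(cryptomining | evidence) = 0.01918 / 0.52873 ≈ 0.036
P(data exfiltration | evidence) = 0.1505 / 0.52873 ≈ 0.285
P(port scan | evidence) = 0.05133 / 0.52873 ≈ 0.097

0.063, 0.519, 0.036, 0.285, 0.097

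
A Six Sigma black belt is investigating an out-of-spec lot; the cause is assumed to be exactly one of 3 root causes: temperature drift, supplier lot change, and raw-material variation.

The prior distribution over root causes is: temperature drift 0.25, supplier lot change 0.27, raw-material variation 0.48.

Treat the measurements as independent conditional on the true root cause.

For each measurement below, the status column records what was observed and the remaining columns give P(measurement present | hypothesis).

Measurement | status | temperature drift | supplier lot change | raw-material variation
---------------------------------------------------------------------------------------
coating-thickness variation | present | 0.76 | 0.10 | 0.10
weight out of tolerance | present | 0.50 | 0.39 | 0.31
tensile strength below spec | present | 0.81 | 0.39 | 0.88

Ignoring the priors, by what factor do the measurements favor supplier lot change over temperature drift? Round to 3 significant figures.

Take the product of per-measurement likelihoods under each hypothesis, then divide.
  supplier lot change: 0.10 × 0.39 × 0.39 = 0.01521
  temperature drift: 0.76 × 0.50 × 0.81 = 0.3078
Bayes factor = 0.01521 / 0.3078 ≈ 0.0494

0.0494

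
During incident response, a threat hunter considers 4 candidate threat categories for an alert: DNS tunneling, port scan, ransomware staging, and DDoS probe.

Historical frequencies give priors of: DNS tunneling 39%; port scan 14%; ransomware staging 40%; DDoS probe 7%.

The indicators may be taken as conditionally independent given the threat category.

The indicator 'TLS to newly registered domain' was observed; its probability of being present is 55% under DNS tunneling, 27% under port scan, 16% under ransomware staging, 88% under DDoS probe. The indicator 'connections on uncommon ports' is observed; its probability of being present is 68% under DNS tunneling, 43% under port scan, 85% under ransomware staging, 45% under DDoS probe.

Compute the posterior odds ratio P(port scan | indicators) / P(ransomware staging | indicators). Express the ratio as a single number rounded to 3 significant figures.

0.299

The normalizing constant cancels in an odds ratio, so compute prior × likelihood for the two hypotheses only:
  port scan: 0.14 × 0.27 × 0.43 = 0.016254
  ransomware staging: 0.40 × 0.16 × 0.85 = 0.0544
Odds(port scan : ransomware staging) = 0.016254 / 0.0544 ≈ 0.299.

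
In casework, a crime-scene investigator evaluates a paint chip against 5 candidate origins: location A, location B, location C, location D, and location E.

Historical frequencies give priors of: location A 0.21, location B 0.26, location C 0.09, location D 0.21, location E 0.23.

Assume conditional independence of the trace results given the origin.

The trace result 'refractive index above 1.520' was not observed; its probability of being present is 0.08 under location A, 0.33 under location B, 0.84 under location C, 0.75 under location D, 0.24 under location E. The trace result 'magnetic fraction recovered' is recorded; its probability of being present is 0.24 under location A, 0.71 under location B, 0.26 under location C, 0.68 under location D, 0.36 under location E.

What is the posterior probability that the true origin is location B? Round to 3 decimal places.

Multiply each prior by the joint likelihood of the trace result pattern (using 1 − P(present | H) for each absent trace result):
  location A: 0.21 × (1 − 0.08) × 0.24 = 0.046368
  location B: 0.26 × (1 − 0.33) × 0.71 = 0.12368
  location C: 0.09 × (1 − 0.84) × 0.26 = 0.003744
  location D: 0.21 × (1 − 0.75) × 0.68 = 0.0357
  location E: 0.23 × (1 − 0.24) × 0.36 = 0.062928
The unnormalized weights sum to 0.27242.
P(location B | evidence) = 0.12368 / 0.27242 ≈ 0.454.

0.454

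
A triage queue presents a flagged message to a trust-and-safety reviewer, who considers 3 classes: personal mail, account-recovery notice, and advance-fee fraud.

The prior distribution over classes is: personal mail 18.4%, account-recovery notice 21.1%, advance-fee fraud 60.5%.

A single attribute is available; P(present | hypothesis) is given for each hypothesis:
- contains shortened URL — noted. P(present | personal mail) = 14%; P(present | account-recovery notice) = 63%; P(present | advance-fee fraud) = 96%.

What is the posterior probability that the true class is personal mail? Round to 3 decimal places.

For each hypothesis, the unnormalized posterior weight is prior × likelihood:
  personal mail: 0.184 × 0.14 = 0.02576
  account-recovery notice: 0.211 × 0.63 = 0.13293
  advance-fee fraud: 0.605 × 0.96 = 0.5808
Marginal likelihood of the evidence = 0.73949.
P(personal mail | evidence) = 0.02576 / 0.73949 ≈ 0.035.

0.035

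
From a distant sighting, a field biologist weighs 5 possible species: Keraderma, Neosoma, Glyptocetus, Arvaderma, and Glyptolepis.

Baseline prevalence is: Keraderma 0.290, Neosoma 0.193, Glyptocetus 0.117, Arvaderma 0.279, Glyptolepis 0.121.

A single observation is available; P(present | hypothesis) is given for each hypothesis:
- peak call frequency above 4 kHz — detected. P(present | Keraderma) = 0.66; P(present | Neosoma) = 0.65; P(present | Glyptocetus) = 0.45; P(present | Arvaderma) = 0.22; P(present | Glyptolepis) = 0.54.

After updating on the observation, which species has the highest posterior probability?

Keraderma

By Bayes' rule, the unnormalized weight for each hypothesis is prior × likelihood:
  Keraderma: 0.290 × 0.66 = 0.1914
  Neosoma: 0.193 × 0.65 = 0.12545
  Glyptocetus: 0.117 × 0.45 = 0.05265
  Arvaderma: 0.279 × 0.22 = 0.06138
  Glyptolepis: 0.121 × 0.54 = 0.06534
Marginal likelihood of the evidence = 0.49622.
P(Keraderma | evidence) ≈ 0.1914 / 0.49622 ≈ 0.386
P(Neosoma | evidence) ≈ 0.12545 / 0.49622 ≈ 0.253
P(Glyptocetus | evidence) ≈ 0.05265 / 0.49622 ≈ 0.106
P(Arvaderma | evidence) ≈ 0.06138 / 0.49622 ≈ 0.124
P(Glyptolepis | evidence) ≈ 0.06534 / 0.49622 ≈ 0.132
The largest is 0.386, so Keraderma is most probable.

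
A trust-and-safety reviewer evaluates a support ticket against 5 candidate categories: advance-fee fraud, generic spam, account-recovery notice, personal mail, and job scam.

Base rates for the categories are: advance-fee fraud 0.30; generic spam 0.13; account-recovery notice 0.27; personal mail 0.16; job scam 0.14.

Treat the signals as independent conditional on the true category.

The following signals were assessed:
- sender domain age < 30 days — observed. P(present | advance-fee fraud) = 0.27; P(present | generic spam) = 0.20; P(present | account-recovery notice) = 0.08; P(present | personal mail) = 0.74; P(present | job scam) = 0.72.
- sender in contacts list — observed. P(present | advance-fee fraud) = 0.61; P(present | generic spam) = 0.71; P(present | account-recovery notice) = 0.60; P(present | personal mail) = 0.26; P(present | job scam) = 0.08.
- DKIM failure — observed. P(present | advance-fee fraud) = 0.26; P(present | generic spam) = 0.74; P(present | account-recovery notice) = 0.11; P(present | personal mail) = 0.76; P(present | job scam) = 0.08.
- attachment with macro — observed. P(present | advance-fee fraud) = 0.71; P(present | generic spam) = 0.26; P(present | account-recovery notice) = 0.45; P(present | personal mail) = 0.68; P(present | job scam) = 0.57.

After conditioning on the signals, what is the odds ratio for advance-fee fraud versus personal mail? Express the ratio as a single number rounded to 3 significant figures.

The normalizing constant cancels in an odds ratio, so compute prior × likelihood for the two hypotheses only:
  advance-fee fraud: 0.30 × 0.27 × 0.61 × 0.26 × 0.71 = 0.0091211
  personal mail: 0.16 × 0.74 × 0.26 × 0.76 × 0.68 = 0.015909
Odds(advance-fee fraud : personal mail) = 0.0091211 / 0.015909 ≈ 0.573.

0.573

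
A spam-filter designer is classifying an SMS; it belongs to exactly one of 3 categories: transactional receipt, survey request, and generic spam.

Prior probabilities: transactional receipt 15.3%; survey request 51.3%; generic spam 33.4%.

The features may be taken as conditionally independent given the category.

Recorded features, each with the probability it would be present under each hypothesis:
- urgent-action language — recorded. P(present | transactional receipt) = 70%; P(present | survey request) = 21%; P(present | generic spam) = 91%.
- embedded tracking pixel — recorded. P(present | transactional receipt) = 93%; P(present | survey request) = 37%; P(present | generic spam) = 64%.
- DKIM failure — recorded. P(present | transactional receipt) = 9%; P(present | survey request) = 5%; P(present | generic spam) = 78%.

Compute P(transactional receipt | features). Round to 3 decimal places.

For each hypothesis, the unnormalized posterior weight is prior × product of the feature likelihoods:
  transactional receipt: 0.153 × 0.70 × 0.93 × 0.09 = 0.0089643
  survey request: 0.513 × 0.21 × 0.37 × 0.05 = 0.001993
  generic spam: 0.334 × 0.91 × 0.64 × 0.78 = 0.15173
The unnormalized weights sum to 0.16268.
P(transactional receipt | evidence) = 0.0089643 / 0.16268 ≈ 0.055.

0.055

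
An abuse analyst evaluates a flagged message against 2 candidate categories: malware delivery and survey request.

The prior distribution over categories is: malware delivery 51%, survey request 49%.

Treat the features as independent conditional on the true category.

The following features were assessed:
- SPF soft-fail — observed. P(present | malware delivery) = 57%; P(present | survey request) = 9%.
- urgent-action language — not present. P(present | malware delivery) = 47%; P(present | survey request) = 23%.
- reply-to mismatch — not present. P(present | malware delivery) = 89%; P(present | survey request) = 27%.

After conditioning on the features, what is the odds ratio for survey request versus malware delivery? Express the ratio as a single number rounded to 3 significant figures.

The normalizing constant cancels in an odds ratio, so compute prior × likelihood for the two hypotheses only (using 1 − P(present | H) for each absent feature):
  survey request: 0.49 × 0.09 × (1 − 0.23) × (1 − 0.27) = 0.024789
  malware delivery: 0.51 × 0.57 × (1 − 0.47) × (1 − 0.89) = 0.016948
Posterior odds = 0.024789 / 0.016948 ≈ 1.46.

1.46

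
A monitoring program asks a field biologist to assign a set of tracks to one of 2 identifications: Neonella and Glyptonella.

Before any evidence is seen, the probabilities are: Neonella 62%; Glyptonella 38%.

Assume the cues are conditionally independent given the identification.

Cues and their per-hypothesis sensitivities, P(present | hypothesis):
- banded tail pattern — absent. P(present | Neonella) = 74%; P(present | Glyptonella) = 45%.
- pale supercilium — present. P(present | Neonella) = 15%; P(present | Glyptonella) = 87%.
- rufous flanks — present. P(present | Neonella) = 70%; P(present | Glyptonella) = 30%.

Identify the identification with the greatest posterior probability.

Glyptonella

For each hypothesis, the unnormalized posterior weight is prior × product of the cue likelihoods (using 1 − P(present | H) for each absent cue):
  Neonella: 0.62 × (1 − 0.74) × 0.15 × 0.70 = 0.016926
  Glyptonella: 0.38 × (1 − 0.45) × 0.87 × 0.30 = 0.054549
The unnormalized weights sum to 0.071475.
P(Neonella | evidence) ≈ 0.016926 / 0.071475 ≈ 0.237
P(Glyptonella | evidence) ≈ 0.054549 / 0.071475 ≈ 0.763
The largest is 0.763, so Glyptonella is most probable.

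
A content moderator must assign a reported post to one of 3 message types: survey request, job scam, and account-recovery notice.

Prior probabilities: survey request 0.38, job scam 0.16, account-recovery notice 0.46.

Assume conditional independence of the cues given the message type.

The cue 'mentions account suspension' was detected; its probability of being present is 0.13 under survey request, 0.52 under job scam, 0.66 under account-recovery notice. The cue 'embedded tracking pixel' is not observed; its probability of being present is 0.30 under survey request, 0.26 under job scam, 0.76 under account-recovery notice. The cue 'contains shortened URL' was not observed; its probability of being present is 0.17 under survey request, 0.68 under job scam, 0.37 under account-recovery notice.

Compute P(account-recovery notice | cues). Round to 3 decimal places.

0.487

For each hypothesis, the unnormalized posterior weight is prior × product of the cue likelihoods (using 1 − P(present | H) for each absent cue):
  survey request: 0.38 × 0.13 × (1 − 0.30) × (1 − 0.17) = 0.028701
  job scam: 0.16 × 0.52 × (1 − 0.26) × (1 − 0.68) = 0.019702
  account-recovery notice: 0.46 × 0.66 × (1 − 0.76) × (1 − 0.37) = 0.045904
Marginal likelihood of the evidence = 0.094307.
P(account-recovery notice | evidence) = 0.045904 / 0.094307 ≈ 0.487.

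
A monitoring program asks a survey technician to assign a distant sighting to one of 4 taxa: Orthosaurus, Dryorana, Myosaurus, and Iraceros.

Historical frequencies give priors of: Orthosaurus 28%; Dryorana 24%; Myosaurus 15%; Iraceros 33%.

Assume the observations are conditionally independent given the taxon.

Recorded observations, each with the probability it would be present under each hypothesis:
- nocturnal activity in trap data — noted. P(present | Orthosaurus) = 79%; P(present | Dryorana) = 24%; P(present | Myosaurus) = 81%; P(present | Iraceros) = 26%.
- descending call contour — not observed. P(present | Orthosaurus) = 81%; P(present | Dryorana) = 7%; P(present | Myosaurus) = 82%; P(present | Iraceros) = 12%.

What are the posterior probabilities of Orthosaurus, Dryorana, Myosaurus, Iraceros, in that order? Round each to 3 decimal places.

0.218, 0.278, 0.113, 0.391

By Bayes' rule with conditional independence, the unnormalized weight for each hypothesis is prior × ∏ likelihoods (using 1 − P(present | H) for each absent observation):
  Orthosaurus: 0.28 × 0.79 × (1 − 0.81) = 0.042028
  Dryorana: 0.24 × 0.24 × (1 − 0.07) = 0.053568
  Myosaurus: 0.15 × 0.81 × (1 − 0.82) = 0.02187
  Iraceros: 0.33 × 0.26 × (1 − 0.12) = 0.075504
Normalizing constant Z = 0.042028 + 0.053568 + 0.02187 + 0.075504 = 0.19297.
P(Orthosaurus | evidence) = 0.042028 / 0.19297 ≈ 0.218
P(Dryorana | evidence) = 0.053568 / 0.19297 ≈ 0.278
P(Myosaurus | evidence) = 0.02187 / 0.19297 ≈ 0.113
P(Iraceros | evidence) = 0.075504 / 0.19297 ≈ 0.391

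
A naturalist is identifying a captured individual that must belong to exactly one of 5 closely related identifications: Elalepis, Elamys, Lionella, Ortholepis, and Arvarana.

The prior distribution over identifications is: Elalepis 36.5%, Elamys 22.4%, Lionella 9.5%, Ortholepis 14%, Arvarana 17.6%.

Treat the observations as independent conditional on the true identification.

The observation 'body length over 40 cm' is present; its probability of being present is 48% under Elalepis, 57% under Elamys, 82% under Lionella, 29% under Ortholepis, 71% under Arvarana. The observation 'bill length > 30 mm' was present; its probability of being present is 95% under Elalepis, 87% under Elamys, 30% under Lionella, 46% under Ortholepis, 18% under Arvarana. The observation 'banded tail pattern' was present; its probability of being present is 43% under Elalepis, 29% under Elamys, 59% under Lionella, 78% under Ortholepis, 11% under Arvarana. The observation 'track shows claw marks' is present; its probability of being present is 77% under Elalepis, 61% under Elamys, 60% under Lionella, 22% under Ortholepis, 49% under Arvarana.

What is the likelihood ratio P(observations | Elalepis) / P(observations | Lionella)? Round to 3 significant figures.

The Bayes factor is the ratio of the joint likelihoods of the evidence pattern under the two hypotheses.
  Elalepis: 0.48 × 0.95 × 0.43 × 0.77 = 0.15098
  Lionella: 0.82 × 0.30 × 0.59 × 0.60 = 0.087084
Bayes factor = 0.15098 / 0.087084 ≈ 1.73

1.73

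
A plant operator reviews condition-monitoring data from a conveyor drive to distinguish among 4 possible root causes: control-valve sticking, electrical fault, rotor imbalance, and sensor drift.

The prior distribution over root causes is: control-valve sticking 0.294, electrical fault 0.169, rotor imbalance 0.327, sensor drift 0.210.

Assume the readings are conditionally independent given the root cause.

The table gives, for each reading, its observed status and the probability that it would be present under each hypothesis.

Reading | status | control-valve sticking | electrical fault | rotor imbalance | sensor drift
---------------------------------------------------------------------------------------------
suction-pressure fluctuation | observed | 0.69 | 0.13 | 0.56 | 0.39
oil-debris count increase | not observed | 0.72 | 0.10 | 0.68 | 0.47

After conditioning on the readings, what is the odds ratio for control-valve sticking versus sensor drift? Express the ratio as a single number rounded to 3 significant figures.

The normalizing constant cancels in an odds ratio, so compute prior × likelihood for the two hypotheses only (using 1 − P(present | H) for each absent reading):
  control-valve sticking: 0.294 × 0.69 × (1 − 0.72) = 0.056801
  sensor drift: 0.210 × 0.39 × (1 − 0.47) = 0.043407
Odds(control-valve sticking : sensor drift) = 0.056801 / 0.043407 ≈ 1.31.

1.31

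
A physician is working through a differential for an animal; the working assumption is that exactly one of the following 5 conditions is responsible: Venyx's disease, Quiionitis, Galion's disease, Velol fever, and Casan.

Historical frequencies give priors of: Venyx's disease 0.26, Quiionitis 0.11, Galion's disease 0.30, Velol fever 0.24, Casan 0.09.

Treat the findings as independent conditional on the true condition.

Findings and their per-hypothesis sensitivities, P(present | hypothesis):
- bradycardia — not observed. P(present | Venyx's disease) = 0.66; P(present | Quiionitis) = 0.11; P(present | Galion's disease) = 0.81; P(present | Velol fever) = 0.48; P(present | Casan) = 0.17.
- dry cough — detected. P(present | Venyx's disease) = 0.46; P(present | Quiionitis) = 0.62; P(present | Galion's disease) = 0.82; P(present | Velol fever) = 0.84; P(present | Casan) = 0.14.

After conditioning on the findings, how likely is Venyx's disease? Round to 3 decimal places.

Multiply each prior by the joint likelihood of the evidence pattern (using 1 − P(present | H) for each absent finding):
  Venyx's disease: 0.26 × (1 − 0.66) × 0.46 = 0.040664
  Quiionitis: 0.11 × (1 − 0.11) × 0.62 = 0.060698
  Galion's disease: 0.30 × (1 − 0.81) × 0.82 = 0.04674
  Velol fever: 0.24 × (1 − 0.48) × 0.84 = 0.10483
  Casan: 0.09 × (1 − 0.17) × 0.14 = 0.010458
Normalizing constant Z = 0.040664 + 0.060698 + 0.04674 + 0.10483 + 0.010458 = 0.26339.
P(Venyx's disease | evidence) = 0.040664 / 0.26339 ≈ 0.154.

0.154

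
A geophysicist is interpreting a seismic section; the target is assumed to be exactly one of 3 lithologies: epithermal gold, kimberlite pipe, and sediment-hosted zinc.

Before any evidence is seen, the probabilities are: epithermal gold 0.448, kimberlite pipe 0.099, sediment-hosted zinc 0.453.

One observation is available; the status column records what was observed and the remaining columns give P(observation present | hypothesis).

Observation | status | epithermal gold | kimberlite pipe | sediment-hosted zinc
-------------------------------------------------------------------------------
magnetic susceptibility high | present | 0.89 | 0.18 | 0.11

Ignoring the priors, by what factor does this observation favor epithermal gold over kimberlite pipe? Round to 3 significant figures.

4.94

The Bayes factor is the ratio of the two likelihoods.
  epithermal gold: 0.89
  kimberlite pipe: 0.18
Bayes factor = 0.89 / 0.18 ≈ 4.94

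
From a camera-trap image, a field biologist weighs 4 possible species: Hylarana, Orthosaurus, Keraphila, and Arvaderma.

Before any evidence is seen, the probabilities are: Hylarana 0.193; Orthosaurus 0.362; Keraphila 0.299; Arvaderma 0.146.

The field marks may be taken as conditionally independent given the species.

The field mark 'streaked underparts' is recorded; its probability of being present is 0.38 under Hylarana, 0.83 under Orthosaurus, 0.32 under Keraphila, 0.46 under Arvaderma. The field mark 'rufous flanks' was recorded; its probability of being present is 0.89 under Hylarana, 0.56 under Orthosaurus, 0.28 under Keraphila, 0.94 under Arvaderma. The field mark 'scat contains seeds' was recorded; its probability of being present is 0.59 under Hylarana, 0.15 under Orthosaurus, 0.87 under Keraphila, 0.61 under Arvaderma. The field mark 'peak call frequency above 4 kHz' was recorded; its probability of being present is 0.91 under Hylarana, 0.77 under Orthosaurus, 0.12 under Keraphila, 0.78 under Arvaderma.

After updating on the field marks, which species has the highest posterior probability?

Multiply each prior by the joint likelihood of the field mark pattern:
  Hylarana: 0.193 × 0.38 × 0.89 × 0.59 × 0.91 = 0.035045
  Orthosaurus: 0.362 × 0.83 × 0.56 × 0.15 × 0.77 = 0.019434
  Keraphila: 0.299 × 0.32 × 0.28 × 0.87 × 0.12 = 0.0027969
  Arvaderma: 0.146 × 0.46 × 0.94 × 0.61 × 0.78 = 0.030037
The unnormalized weights sum to 0.087313.
P(Hylarana | evidence) ≈ 0.035045 / 0.087313 ≈ 0.401
P(Orthosaurus | evidence) ≈ 0.019434 / 0.087313 ≈ 0.223
P(Keraphila | evidence) ≈ 0.0027969 / 0.087313 ≈ 0.032
P(Arvaderma | evidence) ≈ 0.030037 / 0.087313 ≈ 0.344
The largest is 0.401, so Hylarana is most probable.

Hylarana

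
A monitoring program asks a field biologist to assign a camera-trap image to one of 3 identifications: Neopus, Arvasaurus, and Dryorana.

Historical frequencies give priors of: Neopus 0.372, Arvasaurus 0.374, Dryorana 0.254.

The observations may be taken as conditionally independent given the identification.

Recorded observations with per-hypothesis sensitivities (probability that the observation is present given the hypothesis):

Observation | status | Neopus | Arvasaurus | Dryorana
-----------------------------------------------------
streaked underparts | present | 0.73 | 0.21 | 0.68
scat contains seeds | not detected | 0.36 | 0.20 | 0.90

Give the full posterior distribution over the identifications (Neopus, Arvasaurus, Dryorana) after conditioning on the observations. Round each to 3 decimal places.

For each hypothesis, the unnormalized posterior weight is prior × product of the observation likelihoods (using 1 − P(present | H) for each absent observation):
  Neopus: 0.372 × 0.73 × (1 − 0.36) = 0.1738
  Arvasaurus: 0.374 × 0.21 × (1 − 0.20) = 0.062832
  Dryorana: 0.254 × 0.68 × (1 − 0.90) = 0.017272
Marginal likelihood of the evidence = 0.2539.
P(Neopus | evidence) = 0.1738 / 0.2539 ≈ 0.685
P(Arvasaurus | evidence) = 0.062832 / 0.2539 ≈ 0.247
P(Dryorana | evidence) = 0.017272 / 0.2539 ≈ 0.068

0.685, 0.247, 0.068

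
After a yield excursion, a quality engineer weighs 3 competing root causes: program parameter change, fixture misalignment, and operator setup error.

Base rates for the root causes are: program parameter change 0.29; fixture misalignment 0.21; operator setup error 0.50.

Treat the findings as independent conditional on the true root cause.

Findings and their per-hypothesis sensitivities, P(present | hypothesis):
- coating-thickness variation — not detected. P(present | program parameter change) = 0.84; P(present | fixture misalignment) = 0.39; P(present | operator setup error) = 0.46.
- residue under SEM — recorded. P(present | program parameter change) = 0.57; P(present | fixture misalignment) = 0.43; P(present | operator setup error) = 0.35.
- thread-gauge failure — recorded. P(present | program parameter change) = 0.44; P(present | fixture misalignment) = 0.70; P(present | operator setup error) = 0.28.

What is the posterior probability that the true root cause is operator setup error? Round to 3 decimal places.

By Bayes' rule with conditional independence, the unnormalized weight for each hypothesis is prior × ∏ likelihoods (using 1 − P(present | H) for each absent finding):
  program parameter change: 0.29 × (1 − 0.84) × 0.57 × 0.44 = 0.011637
  fixture misalignment: 0.21 × (1 − 0.39) × 0.43 × 0.70 = 0.038558
  operator setup error: 0.50 × (1 − 0.46) × 0.35 × 0.28 = 0.02646
The unnormalized weights sum to 0.076655.
P(operator setup error | evidence) = 0.02646 / 0.076655 ≈ 0.345.

0.345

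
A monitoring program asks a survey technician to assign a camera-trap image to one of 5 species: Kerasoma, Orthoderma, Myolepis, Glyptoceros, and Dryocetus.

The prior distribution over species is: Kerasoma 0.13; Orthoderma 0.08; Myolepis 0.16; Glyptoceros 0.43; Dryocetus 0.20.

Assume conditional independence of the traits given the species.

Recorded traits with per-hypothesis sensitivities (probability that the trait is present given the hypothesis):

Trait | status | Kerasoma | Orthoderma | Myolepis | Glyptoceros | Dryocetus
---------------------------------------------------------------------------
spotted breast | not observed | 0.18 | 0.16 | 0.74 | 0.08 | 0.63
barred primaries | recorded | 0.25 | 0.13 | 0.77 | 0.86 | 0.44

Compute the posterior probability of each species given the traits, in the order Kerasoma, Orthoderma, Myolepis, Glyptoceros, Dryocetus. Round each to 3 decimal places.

By Bayes' rule with conditional independence, the unnormalized weight for each hypothesis is prior × ∏ likelihoods (using 1 − P(present | H) for each absent trait):
  Kerasoma: 0.13 × (1 − 0.18) × 0.25 = 0.02665
  Orthoderma: 0.08 × (1 − 0.16) × 0.13 = 0.008736
  Myolepis: 0.16 × (1 − 0.74) × 0.77 = 0.032032
  Glyptoceros: 0.43 × (1 − 0.08) × 0.86 = 0.34022
  Dryocetus: 0.20 × (1 − 0.63) × 0.44 = 0.03256
Normalizing constant Z = 0.02665 + 0.008736 + 0.032032 + 0.34022 + 0.03256 = 0.44019.
P(Kerasoma | evidence) = 0.02665 / 0.44019 ≈ 0.061
P(Orthoderma | evidence) = 0.008736 / 0.44019 ≈ 0.020
P(Myolepis | evidence) = 0.032032 / 0.44019 ≈ 0.073
P(Glyptoceros | evidence) = 0.34022 / 0.44019 ≈ 0.773
P(Dryocetus | evidence) = 0.03256 / 0.44019 ≈ 0.074

0.061, 0.020, 0.073, 0.773, 0.074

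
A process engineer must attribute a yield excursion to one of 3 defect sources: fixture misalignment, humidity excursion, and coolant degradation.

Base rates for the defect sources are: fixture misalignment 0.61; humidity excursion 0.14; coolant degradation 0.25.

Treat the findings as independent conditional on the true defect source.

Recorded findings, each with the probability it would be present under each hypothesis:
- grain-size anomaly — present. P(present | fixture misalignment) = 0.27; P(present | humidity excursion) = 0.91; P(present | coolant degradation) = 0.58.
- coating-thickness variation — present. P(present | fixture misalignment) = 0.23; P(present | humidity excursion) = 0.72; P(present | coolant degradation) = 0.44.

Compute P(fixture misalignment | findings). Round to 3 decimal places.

0.196

Multiply each prior by the joint likelihood of the evidence pattern:
  fixture misalignment: 0.61 × 0.27 × 0.23 = 0.037881
  humidity excursion: 0.14 × 0.91 × 0.72 = 0.091728
  coolant degradation: 0.25 × 0.58 × 0.44 = 0.0638
The unnormalized weights sum to 0.19341.
P(fixture misalignment | evidence) = 0.037881 / 0.19341 ≈ 0.196.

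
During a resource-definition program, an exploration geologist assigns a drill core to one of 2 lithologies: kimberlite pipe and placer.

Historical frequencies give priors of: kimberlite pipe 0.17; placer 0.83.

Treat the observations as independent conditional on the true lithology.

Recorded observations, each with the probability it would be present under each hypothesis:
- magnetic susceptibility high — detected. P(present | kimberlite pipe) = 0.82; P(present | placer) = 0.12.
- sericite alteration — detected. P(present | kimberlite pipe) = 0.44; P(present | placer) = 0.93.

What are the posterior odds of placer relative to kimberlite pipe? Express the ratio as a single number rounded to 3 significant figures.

1.51

The normalizing constant cancels in an odds ratio, so compute prior × likelihood for the two hypotheses only:
  placer: 0.83 × 0.12 × 0.93 = 0.092628
  kimberlite pipe: 0.17 × 0.82 × 0.44 = 0.061336
Posterior odds = 0.092628 / 0.061336 ≈ 1.51.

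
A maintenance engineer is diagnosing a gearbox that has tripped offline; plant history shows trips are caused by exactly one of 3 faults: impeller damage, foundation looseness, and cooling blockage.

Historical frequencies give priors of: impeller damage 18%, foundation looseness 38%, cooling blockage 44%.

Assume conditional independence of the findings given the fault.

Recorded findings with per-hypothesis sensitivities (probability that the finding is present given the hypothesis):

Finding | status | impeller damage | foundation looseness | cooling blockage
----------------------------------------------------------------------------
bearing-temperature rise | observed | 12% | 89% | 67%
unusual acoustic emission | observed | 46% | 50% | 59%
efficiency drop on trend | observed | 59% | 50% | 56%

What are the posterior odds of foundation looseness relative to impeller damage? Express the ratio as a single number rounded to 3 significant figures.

14.4

Posterior odds equal prior odds times the likelihood ratio; only the two competing hypotheses matter.
  foundation looseness: 0.38 × 0.89 × 0.50 × 0.50 = 0.08455
  impeller damage: 0.18 × 0.12 × 0.46 × 0.59 = 0.0058622
Posterior odds = 0.08455 / 0.0058622 ≈ 14.4.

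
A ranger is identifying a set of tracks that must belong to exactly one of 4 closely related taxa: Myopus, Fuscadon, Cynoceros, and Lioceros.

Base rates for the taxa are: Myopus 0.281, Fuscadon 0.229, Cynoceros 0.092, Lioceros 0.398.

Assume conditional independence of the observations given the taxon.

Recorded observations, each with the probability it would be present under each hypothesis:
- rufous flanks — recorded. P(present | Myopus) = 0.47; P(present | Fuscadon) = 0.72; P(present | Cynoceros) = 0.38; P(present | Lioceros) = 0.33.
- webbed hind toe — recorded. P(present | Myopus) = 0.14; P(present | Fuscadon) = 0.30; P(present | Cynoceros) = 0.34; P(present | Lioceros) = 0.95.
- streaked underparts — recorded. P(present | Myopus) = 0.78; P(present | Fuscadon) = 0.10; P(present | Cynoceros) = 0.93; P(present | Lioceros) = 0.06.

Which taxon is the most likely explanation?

Myopus

Multiply each prior by the joint likelihood of the evidence pattern:
  Myopus: 0.281 × 0.47 × 0.14 × 0.78 = 0.014422
  Fuscadon: 0.229 × 0.72 × 0.30 × 0.10 = 0.0049464
  Cynoceros: 0.092 × 0.38 × 0.34 × 0.93 = 0.011054
  Lioceros: 0.398 × 0.33 × 0.95 × 0.06 = 0.0074864
Marginal likelihood of the evidence = 0.037909.
P(Myopus | evidence) ≈ 0.014422 / 0.037909 ≈ 0.380
P(Fuscadon | evidence) ≈ 0.0049464 / 0.037909 ≈ 0.130
P(Cynoceros | evidence) ≈ 0.011054 / 0.037909 ≈ 0.292
P(Lioceros | evidence) ≈ 0.0074864 / 0.037909 ≈ 0.197
The largest is 0.380, so Myopus is most probable.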